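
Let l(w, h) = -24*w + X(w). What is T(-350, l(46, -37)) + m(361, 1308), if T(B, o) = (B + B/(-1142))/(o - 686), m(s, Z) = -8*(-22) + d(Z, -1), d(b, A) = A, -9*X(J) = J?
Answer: 230883625/1317868 ≈ 175.19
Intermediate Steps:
X(J) = -J/9
l(w, h) = -217*w/9 (l(w, h) = -24*w - w/9 = -217*w/9)
m(s, Z) = 175 (m(s, Z) = -8*(-22) - 1 = 176 - 1 = 175)
T(B, o) = 1141*B/(1142*(-686 + o)) (T(B, o) = (B + B*(-1/1142))/(-686 + o) = (B - B/1142)/(-686 + o) = (1141*B/1142)/(-686 + o) = 1141*B/(1142*(-686 + o)))
T(-350, l(46, -37)) + m(361, 1308) = (1141/1142)*(-350)/(-686 - 217/9*46) + 175 = (1141/1142)*(-350)/(-686 - 9982/9) + 175 = (1141/1142)*(-350)/(-16156/9) + 175 = (1141/1142)*(-350)*(-9/16156) + 175 = 256725/1317868 + 175 = 230883625/1317868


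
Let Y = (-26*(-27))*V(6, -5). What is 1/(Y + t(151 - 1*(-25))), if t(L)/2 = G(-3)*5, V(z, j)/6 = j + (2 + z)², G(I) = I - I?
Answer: 1/248508 ≈ 4.0240e-6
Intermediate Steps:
G(I) = 0
V(z, j) = 6*j + 6*(2 + z)² (V(z, j) = 6*(j + (2 + z)²) = 6*j + 6*(2 + z)²)
t(L) = 0 (t(L) = 2*(0*5) = 2*0 = 0)
Y = 248508 (Y = (-26*(-27))*(6*(-5) + 6*(2 + 6)²) = 702*(-30 + 6*8²) = 702*(-30 + 6*64) = 702*(-30 + 384) = 702*354 = 248508)
1/(Y + t(151 - 1*(-25))) = 1/(248508 + 0) = 1/248508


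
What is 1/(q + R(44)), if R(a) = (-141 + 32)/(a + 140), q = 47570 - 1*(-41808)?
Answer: 184/16445443 ≈ 1.1189e-5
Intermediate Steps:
q = 89378 (q = 47570 + 41808 = 89378)
R(a) = -109/(140 + a)
1/(q + R(44)) = 1/(89378 - 109/(140 + 44)) = 1/(89378 - 109/184) = 1/(16445443/184) = 184/16445443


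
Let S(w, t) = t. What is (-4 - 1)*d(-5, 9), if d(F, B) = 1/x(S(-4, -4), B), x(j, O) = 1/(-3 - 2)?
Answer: 25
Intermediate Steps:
x(j, O) = -⅕ (x(j, O) = 1/(-5) = -⅕)
d(F, B) = -5 (d(F, B) = 1/(-⅕) = -5)
(-4 - 1)*d(-5, 9) = (-4 - 1)*(-5) = -5*(-5) = 25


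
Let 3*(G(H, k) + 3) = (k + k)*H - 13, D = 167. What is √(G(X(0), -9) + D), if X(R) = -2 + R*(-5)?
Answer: √1545/3 ≈ 13.102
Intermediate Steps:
X(R) = -2 - 5*R
G(H, k) = -22/3 + 2*H*k/3 (G(H, k) = -3 + ((k + k)*H - 13)/3 = -3 + ((2*k)*H - 13)/3 = -3 + (2*H*k - 13)/3 = -3 + (-13 + 2*H*k)/3 = -3 + (-13/3 + 2*H*k/3) = -22/3 + 2*H*k/3)
√(G(X(0), -9) + D) = √((-22/3 + (⅔)*(-2 - 5*0)*(-9)) + 167) = √((-22/3 + (⅔)*(-2 + 0)*(-9)) + 167) = √((-22/3 + (⅔)*(-2)*(-9)) + 167) = √((-22/3 + 12) + 167) = √(14/3 + 167) = √(515/3) = √1545/3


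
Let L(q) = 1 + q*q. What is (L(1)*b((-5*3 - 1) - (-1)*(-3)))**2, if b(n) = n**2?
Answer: 521284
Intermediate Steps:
L(q) = 1 + q**2
(L(1)*b((-5*3 - 1) - (-1)*(-3)))**2 = ((1 + 1**2)*((-5*3 - 1) - (-1)*(-3))**2)**2 = ((1 + 1)*((-15 - 1) - 1*3)**2)**2 = (2*(-16 - 3)**2)**2 = (2*(-19)**2)**2 = (2*361)**2 = 722**2 = 521284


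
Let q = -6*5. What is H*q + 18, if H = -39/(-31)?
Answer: -612/31 ≈ -19.742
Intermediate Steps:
q = -30
H = 39/31 (H = -39*(-1/31) = 39/31 ≈ 1.2581)
H*q + 18 = (39/31)*(-30) + 18 = -1170/31 + 18 = -612/31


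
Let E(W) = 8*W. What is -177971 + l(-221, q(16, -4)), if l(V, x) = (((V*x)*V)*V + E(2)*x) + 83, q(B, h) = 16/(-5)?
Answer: 34362416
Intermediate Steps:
q(B, h) = -16/5 (q(B, h) = 16*(-1/5) = -16/5)
l(V, x) = 83 + 16*x + x*V**3 (l(V, x) = (((V*x)*V)*V + (8*2)*x) + 83 = ((x*V**2)*V + 16*x) + 83 = (x*V**3 + 16*x) + 83 = (16*x + x*V**3) + 83 = 83 + 16*x + x*V**3)
-177971 + l(-221, q(16, -4)) = -177971 + (83 + 16*(-16/5) - 16/5*(-221)**3) = -177971 + (83 - 256/5 - 16/5*(-10793861)) = -177971 + (83 - 256/5 + 172701776/5) = -177971 + 34540387 = 34362416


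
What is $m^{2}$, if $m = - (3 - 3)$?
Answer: $0$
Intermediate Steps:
$m = 0$ ($m = \left(-1\right) 0 = 0$)
$m^{2} = 0^{2} = 0$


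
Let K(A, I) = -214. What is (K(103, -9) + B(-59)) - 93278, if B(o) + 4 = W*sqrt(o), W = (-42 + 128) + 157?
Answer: -93496 + 243*I*sqrt(59) ≈ -93496.0 + 1866.5*I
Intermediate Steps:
W = 243 (W = 86 + 157 = 243)
B(o) = -4 + 243*sqrt(o)
(K(103, -9) + B(-59)) - 93278 = (-214 + (-4 + 243*sqrt(-59))) - 93278 = (-214 + (-4 + 243*(I*sqrt(59)))) - 93278 = (-214 + (-4 + 243*I*sqrt(59))) - 93278 = (-218 + 243*I*sqrt(59)) - 93278 = -93496 + 243*I*sqrt(59)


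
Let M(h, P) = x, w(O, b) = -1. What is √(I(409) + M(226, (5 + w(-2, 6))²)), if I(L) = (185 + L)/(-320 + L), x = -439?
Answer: I*√3424453/89 ≈ 20.792*I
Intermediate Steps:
M(h, P) = -439
I(L) = (185 + L)/(-320 + L)
√(I(409) + M(226, (5 + w(-2, 6))²)) = √((185 + 409)/(-320 + 409) - 439) = √(594/89 - 439) = √(-38477/89) = I*√3424453/89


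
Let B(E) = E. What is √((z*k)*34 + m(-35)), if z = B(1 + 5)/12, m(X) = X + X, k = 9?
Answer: √83 ≈ 9.1104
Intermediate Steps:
m(X) = 2*X
z = ½ (z = (1 + 5)/12 = 6*(1/12) = ½ ≈ 0.50000)
√((z*k)*34 + m(-35)) = √(((½)*9)*34 + 2*(-35)) = √((9/2)*34 - 70) = √(153 - 70) = √83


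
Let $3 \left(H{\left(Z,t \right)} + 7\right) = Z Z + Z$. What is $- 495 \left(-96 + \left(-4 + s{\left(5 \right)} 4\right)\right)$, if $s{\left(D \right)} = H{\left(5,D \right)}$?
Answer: $43560$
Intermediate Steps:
$H{\left(Z,t \right)} = -7 + \frac{Z}{3} + \frac{Z^{2}}{3}$ ($H{\left(Z,t \right)} = -7 + \frac{Z Z + Z}{3} = -7 + \frac{Z^{2} + Z}{3} = -7 + \frac{Z + Z^{2}}{3} = -7 + \left(\frac{Z}{3} + \frac{Z^{2}}{3}\right) = -7 + \frac{Z}{3} + \frac{Z^{2}}{3}$)
$s{\left(D \right)} = 3$ ($s{\left(D \right)} = -7 + \frac{1}{3} \cdot 5 + \frac{5^{2}}{3} = -7 + \frac{5}{3} + \frac{1}{3} \cdot 25 = -7 + \frac{5}{3} + \frac{25}{3} = 3$)
$- 495 \left(-96 + \left(-4 + s{\left(5 \right)} 4\right)\right) = - 495 \left(-96 + \left(-4 + 3 \cdot 4\right)\right) = - 495 \left(-96 + \left(-4 + 12\right)\right) = - 495 \left(-96 + 8\right) = \left(-495\right) \left(-88\right) = 43560$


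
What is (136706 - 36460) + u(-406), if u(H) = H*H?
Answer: 265082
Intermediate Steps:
u(H) = H**2
(136706 - 36460) + u(-406) = (136706 - 36460) + (-406)**2 = 100246 + 164836 = 265082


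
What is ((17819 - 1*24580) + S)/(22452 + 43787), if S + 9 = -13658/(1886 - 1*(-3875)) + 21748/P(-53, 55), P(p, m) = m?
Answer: -2020569312/20988158345 ≈ -0.096272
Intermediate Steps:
S = 121687343/316855 (S = -9 + (-13658/(1886 - 1*(-3875)) + 21748/55) = -9 + (-13658/(1886 + 3875) + 21748*(1/55)) = -9 + (-13658/5761 + 21748/55) = -9 + 124539038/316855 = 121687343/316855 ≈ 384.05)
((17819 - 1*24580) + S)/(22452 + 43787) = ((17819 - 1*24580) + 121687343/316855)/(22452 + 43787) = ((17819 - 24580) + 121687343/316855)/66239 = (-6761 + 121687343/316855)*(1/66239) = -2020569312/316855*1/66239 = -2020569312/20988158345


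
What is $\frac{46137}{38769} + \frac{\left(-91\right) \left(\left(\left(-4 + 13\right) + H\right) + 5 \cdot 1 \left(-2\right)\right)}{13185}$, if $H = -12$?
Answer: $\frac{218060024}{170389755} \approx 1.2798$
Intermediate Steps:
$\frac{46137}{38769} + \frac{\left(-91\right) \left(\left(\left(-4 + 13\right) + H\right) + 5 \cdot 1 \left(-2\right)\right)}{13185} = \frac{46137}{38769} + \frac{\left(-91\right) \left(\left(\left(-4 + 13\right) - 12\right) + 5 \cdot 1 \left(-2\right)\right)}{13185} = 46137 \cdot \frac{1}{38769} + - 91 \left(\left(9 - 12\right) + 5 \left(-2\right)\right) \frac{1}{13185} = \frac{15379}{12923} + - 91 \left(-3 - 10\right) \frac{1}{13185} = \frac{15379}{12923} + \left(-91\right) \left(-13\right) \frac{1}{13185} = \frac{15379}{12923} + 1183 \cdot \frac{1}{13185} = \frac{15379}{12923} + \frac{1183}{13185} = \frac{218060024}{170389755}$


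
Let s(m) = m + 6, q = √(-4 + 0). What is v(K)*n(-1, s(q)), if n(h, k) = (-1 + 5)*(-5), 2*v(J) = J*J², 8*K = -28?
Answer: 1715/4 ≈ 428.75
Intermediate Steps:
K = -7/2 (K = (⅛)*(-28) = -7/2 ≈ -3.5000)
v(J) = J³/2 (v(J) = (J*J²)/2 = J³/2)
q = 2*I (q = √(-4) = 2*I ≈ 2.0*I)
s(m) = 6 + m
n(h, k) = -20 (n(h, k) = 4*(-5) = -20)
v(K)*n(-1, s(q)) = ((-7/2)³/2)*(-20) = ((½)*(-343/8))*(-20) = -343/16*(-20) = 1715/4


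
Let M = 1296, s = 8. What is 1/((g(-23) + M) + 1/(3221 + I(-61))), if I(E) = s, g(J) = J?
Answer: 3229/4110518 ≈ 0.00078555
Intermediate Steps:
I(E) = 8
1/((g(-23) + M) + 1/(3221 + I(-61))) = 1/((-23 + 1296) + 1/(3221 + 8)) = 1/(1273 + 1/3229) = 1/(4110518/3229) = 3229/4110518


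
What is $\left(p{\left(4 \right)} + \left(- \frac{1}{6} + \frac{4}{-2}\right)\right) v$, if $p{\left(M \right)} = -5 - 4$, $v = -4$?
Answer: $\frac{134}{3} \approx 44.667$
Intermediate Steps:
$p{\left(M \right)} = -9$ ($p{\left(M \right)} = -5 - 4 = -9$)
$\left(p{\left(4 \right)} + \left(- \frac{1}{6} + \frac{4}{-2}\right)\right) v = \left(-9 + \left(- \frac{1}{6} + \frac{4}{-2}\right)\right) \left(-4\right) = \left(-9 + \left(\left(-1\right) \frac{1}{6} + 4 \left(- \frac{1}{2}\right)\right)\right) \left(-4\right) = \left(-9 - \frac{13}{6}\right) \left(-4\right) = \left(- \frac{67}{6}\right) \left(-4\right) = \frac{134}{3}$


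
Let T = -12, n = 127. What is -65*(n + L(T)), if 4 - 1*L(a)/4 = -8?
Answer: -11375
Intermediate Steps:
L(a) = 48 (L(a) = 16 - 4*(-8) = 16 + 32 = 48)
-65*(n + L(T)) = -65*(127 + 48) = -65*175 = -11375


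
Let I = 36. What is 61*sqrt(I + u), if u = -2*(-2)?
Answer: 122*sqrt(10) ≈ 385.80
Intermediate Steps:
u = 4
61*sqrt(I + u) = 61*sqrt(36 + 4) = 61*sqrt(40) = 61*(2*sqrt(10)) = 122*sqrt(10)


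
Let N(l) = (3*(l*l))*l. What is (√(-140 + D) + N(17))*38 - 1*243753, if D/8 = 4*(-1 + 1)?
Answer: 316329 + 76*I*√35 ≈ 3.1633e+5 + 449.62*I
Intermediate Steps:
D = 0 (D = 8*(4*(-1 + 1)) = 8*(4*0) = 8*0 = 0)
N(l) = 3*l³ (N(l) = (3*l²)*l = 3*l³)
(√(-140 + D) + N(17))*38 - 1*243753 = (√(-140 + 0) + 3*17³)*38 - 1*243753 = (√(-140) + 3*4913)*38 - 243753 = (2*I*√35 + 14739)*38 - 243753 = (14739 + 2*I*√35)*38 - 243753 = (560082 + 76*I*√35) - 243753 = 316329 + 76*I*√35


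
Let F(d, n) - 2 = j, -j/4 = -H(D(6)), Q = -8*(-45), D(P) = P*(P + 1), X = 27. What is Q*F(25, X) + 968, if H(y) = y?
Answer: 62168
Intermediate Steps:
D(P) = P*(1 + P)
Q = 360
j = 168 (j = -(-4)*6*(1 + 6) = -(-4)*6*7 = -(-4)*42 = -4*(-42) = 168)
F(d, n) = 170 (F(d, n) = 2 + 168 = 170)
Q*F(25, X) + 968 = 360*170 + 968 = 61200 + 968 = 62168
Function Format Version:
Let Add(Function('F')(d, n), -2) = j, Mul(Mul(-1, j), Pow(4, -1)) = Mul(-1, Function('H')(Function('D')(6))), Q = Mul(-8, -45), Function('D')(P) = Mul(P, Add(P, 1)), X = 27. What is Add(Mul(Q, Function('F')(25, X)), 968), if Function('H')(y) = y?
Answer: 62168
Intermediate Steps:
Function('D')(P) = Mul(P, Add(1, P))
Q = 360
j = 168 (j = Mul(-4, Mul(-1, Mul(6, Add(1, 6)))) = Mul(-4, Mul(-1, Mul(6, 7))) = Mul(-4, Mul(-1, 42)) = Mul(-4, -42) = 168)
Function('F')(d, n) = 170 (Function('F')(d, n) = Add(2, 168) = 170)
Add(Mul(Q, Function('F')(25, X)), 968) = Add(Mul(360, 170), 968) = Add(61200, 968) = 62168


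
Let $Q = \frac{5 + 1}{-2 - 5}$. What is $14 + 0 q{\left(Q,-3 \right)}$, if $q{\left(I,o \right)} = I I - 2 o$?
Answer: $14$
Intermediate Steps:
$Q = - \frac{6}{7}$ ($Q = \frac{6}{-7} = 6 \left(- \frac{1}{7}\right) = - \frac{6}{7} \approx -0.85714$)
$q{\left(I,o \right)} = I^{2} - 2 o$
$14 + 0 q{\left(Q,-3 \right)} = 14 + 0 \left(\left(- \frac{6}{7}\right)^{2} - -6\right) = 14 + 0 \left(\frac{36}{49} + 6\right) = 14 + 0 \cdot \frac{330}{49} = 14 + 0 = 14$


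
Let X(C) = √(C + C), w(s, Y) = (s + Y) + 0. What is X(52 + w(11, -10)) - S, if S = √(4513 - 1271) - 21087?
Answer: 21087 + √106 - √3242 ≈ 21040.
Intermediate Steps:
w(s, Y) = Y + s (w(s, Y) = (Y + s) + 0 = Y + s)
X(C) = √2*√C (X(C) = √(2*C) = √2*√C)
S = -21087 + √3242 (S = √3242 - 21087 = -21087 + √3242 ≈ -21030.)
X(52 + w(11, -10)) - S = √2*√(52 + (-10 + 11)) - (-21087 + √3242) = √2*√(52 + 1) + (21087 - √3242) = √2*√53 + (21087 - √3242) = √106 + (21087 - √3242) = 21087 + √106 - √3242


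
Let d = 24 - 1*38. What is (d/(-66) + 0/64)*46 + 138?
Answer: 4876/33 ≈ 147.76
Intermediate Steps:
d = -14 (d = 24 - 38 = -14)
(d/(-66) + 0/64)*46 + 138 = (-14/(-66) + 0/64)*46 + 138 = (-14*(-1/66) + 0*(1/64))*46 + 138 = (7/33 + 0)*46 + 138 = (7/33)*46 + 138 = 322/33 + 138 = 4876/33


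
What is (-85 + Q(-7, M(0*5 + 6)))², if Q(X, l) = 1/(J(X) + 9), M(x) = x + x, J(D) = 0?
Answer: 583696/81 ≈ 7206.1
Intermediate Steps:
M(x) = 2*x
Q(X, l) = ⅑ (Q(X, l) = 1/(0 + 9) = 1/9 = ⅑)
(-85 + Q(-7, M(0*5 + 6)))² = (-85 + ⅑)² = (-764/9)² = 583696/81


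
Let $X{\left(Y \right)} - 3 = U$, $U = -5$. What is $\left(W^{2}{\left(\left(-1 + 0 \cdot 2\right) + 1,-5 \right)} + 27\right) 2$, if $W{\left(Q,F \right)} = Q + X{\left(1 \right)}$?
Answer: $62$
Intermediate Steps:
$X{\left(Y \right)} = -2$ ($X{\left(Y \right)} = 3 - 5 = -2$)
$W{\left(Q,F \right)} = -2 + Q$ ($W{\left(Q,F \right)} = Q - 2 = -2 + Q$)
$\left(W^{2}{\left(\left(-1 + 0 \cdot 2\right) + 1,-5 \right)} + 27\right) 2 = \left(\left(-2 + \left(\left(-1 + 0 \cdot 2\right) + 1\right)\right)^{2} + 27\right) 2 = \left(\left(-2 + \left(\left(-1 + 0\right) + 1\right)\right)^{2} + 27\right) 2 = \left(\left(-2 + \left(-1 + 1\right)\right)^{2} + 27\right) 2 = \left(\left(-2 + 0\right)^{2} + 27\right) 2 = \left(\left(-2\right)^{2} + 27\right) 2 = \left(4 + 27\right) 2 = 31 \cdot 2 = 62$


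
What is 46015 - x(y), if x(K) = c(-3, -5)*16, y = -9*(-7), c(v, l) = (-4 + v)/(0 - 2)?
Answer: 45959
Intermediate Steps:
c(v, l) = 2 - v/2 (c(v, l) = (-4 + v)/(-2) = (-4 + v)*(-1/2) = 2 - v/2)
y = 63
x(K) = 56 (x(K) = (2 - 1/2*(-3))*16 = (2 + 3/2)*16 = (7/2)*16 = 56)
46015 - x(y) = 46015 - 1*56 = 46015 - 56 = 45959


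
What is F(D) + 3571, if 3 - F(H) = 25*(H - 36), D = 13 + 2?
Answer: 4099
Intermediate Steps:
D = 15
F(H) = 903 - 25*H (F(H) = 3 - 25*(H - 36) = 3 - 25*(-36 + H) = 3 - (-900 + 25*H) = 3 + (900 - 25*H) = 903 - 25*H)
F(D) + 3571 = (903 - 25*15) + 3571 = (903 - 375) + 3571 = 528 + 3571 = 4099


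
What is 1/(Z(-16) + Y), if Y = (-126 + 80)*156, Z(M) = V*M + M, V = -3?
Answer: -1/7144 ≈ -0.00013998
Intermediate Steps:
Z(M) = -2*M (Z(M) = -3*M + M = -2*M)
Y = -7176 (Y = -46*156 = -7176)
1/(Z(-16) + Y) = 1/(-2*(-16) - 7176) = 1/(32 - 7176) = 1/(-7144) = -1/7144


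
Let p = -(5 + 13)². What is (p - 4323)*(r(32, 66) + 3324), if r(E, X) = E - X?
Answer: -15288630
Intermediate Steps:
p = -324 (p = -1*18² = -1*324 = -324)
(p - 4323)*(r(32, 66) + 3324) = (-324 - 4323)*((32 - 1*66) + 3324) = -4647*((32 - 66) + 3324) = -4647*(-34 + 3324) = -4647*3290 = -15288630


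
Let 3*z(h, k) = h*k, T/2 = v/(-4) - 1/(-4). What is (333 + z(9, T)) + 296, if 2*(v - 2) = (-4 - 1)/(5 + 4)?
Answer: 7535/12 ≈ 627.92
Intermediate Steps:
v = 31/18 (v = 2 + ((-4 - 1)/(5 + 4))/2 = 2 + (-5/9)/2 = 2 + (-5*1/9)/2 = 2 + (1/2)*(-5/9) = 2 - 5/18 = 31/18 ≈ 1.7222)
T = -13/36 (T = 2*((31/18)/(-4) - 1/(-4)) = 2*((31/18)*(-1/4) - 1*(-1/4)) = 2*(-31/72 + 1/4) = 2*(-13/72) = -13/36 ≈ -0.36111)
z(h, k) = h*k/3 (z(h, k) = (h*k)/3 = h*k/3)
(333 + z(9, T)) + 296 = (333 + (1/3)*9*(-13/36)) + 296 = (333 - 13/12) + 296 = 3983/12 + 296 = 7535/12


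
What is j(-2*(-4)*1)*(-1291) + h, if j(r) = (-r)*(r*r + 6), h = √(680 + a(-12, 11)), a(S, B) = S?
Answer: 722960 + 2*√167 ≈ 7.2299e+5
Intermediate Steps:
h = 2*√167 (h = √(680 - 12) = √668 = 2*√167 ≈ 25.846)
j(r) = -r*(6 + r²) (j(r) = (-r)*(r² + 6) = (-r)*(6 + r²) = -r*(6 + r²))
j(-2*(-4)*1)*(-1291) + h = --2*(-4)*1*(6 + (-2*(-4)*1)²)*(-1291) + 2*√167 = -8*1*(6 + (8*1)²)*(-1291) + 2*√167 = -1*8*(6 + 8²)*(-1291) + 2*√167 = -1*8*(6 + 64)*(-1291) + 2*√167 = -1*8*70*(-1291) + 2*√167 = -560*(-1291) + 2*√167 = 722960 + 2*√167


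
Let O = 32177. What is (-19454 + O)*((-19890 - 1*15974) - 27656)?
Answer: -808164960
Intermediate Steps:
(-19454 + O)*((-19890 - 1*15974) - 27656) = (-19454 + 32177)*((-19890 - 1*15974) - 27656) = 12723*((-19890 - 15974) - 27656) = 12723*(-35864 - 27656) = 12723*(-63520) = -808164960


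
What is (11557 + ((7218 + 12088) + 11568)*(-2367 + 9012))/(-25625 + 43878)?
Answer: 205169287/18253 ≈ 11240.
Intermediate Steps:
(11557 + ((7218 + 12088) + 11568)*(-2367 + 9012))/(-25625 + 43878) = (11557 + (19306 + 11568)*6645)/18253 = (11557 + 30874*6645)*(1/18253) = (11557 + 205157730)*(1/18253) = 205169287*(1/18253) = 205169287/18253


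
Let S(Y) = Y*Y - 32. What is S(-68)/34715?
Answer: 4592/34715 ≈ 0.13228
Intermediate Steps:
S(Y) = -32 + Y² (S(Y) = Y² - 32 = -32 + Y²)
S(-68)/34715 = (-32 + (-68)²)/34715 = (-32 + 4624)*(1/34715) = 4592*(1/34715) = 4592/34715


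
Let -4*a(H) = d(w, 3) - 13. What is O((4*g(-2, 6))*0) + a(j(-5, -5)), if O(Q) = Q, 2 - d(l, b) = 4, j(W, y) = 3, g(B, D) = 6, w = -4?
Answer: 15/4 ≈ 3.7500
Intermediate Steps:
d(l, b) = -2 (d(l, b) = 2 - 1*4 = 2 - 4 = -2)
a(H) = 15/4 (a(H) = -(-2 - 13)/4 = -1/4*(-15) = 15/4)
O((4*g(-2, 6))*0) + a(j(-5, -5)) = (4*6)*0 + 15/4 = 24*0 + 15/4 = 0 + 15/4 = 15/4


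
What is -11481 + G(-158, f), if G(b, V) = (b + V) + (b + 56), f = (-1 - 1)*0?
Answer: -11741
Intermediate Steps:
f = 0 (f = -2*0 = 0)
G(b, V) = 56 + V + 2*b (G(b, V) = (V + b) + (56 + b) = 56 + V + 2*b)
-11481 + G(-158, f) = -11481 + (56 + 0 + 2*(-158)) = -11481 + (56 + 0 - 316) = -11481 - 260 = -11741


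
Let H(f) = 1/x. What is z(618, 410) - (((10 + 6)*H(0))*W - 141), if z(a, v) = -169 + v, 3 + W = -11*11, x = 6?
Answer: 2138/3 ≈ 712.67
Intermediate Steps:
W = -124 (W = -3 - 11*11 = -3 - 121 = -124)
H(f) = 1/6
z(618, 410) - (((10 + 6)*H(0))*W - 141) = (-169 + 410) - (((10 + 6)*(1/6))*(-124) - 141) = 241 - ((16*(1/6))*(-124) - 141) = 241 - ((8/3)*(-124) - 141) = 241 - (-992/3 - 141) = 241 - 1*(-1415/3) = 241 + 1415/3 = 2138/3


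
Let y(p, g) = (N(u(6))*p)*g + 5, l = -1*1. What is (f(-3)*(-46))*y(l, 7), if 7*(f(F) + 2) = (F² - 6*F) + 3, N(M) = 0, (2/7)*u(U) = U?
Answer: -3680/7 ≈ -525.71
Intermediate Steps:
u(U) = 7*U/2
l = -1
f(F) = -11/7 - 6*F/7 + F²/7 (f(F) = -2 + ((F² - 6*F) + 3)/7 = -2 + (3 + F² - 6*F)/7 = -2 + (3/7 - 6*F/7 + F²/7) = -11/7 - 6*F/7 + F²/7)
y(p, g) = 5 (y(p, g) = (0*p)*g + 5 = 0*g + 5 = 0 + 5 = 5)
(f(-3)*(-46))*y(l, 7) = ((-11/7 - 6/7*(-3) + (⅐)*(-3)²)*(-46))*5 = ((-11/7 + 18/7 + (⅐)*9)*(-46))*5 = ((-11/7 + 18/7 + 9/7)*(-46))*5 = ((16/7)*(-46))*5 = -736/7*5 = -3680/7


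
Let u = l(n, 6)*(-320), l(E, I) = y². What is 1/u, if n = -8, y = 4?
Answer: -1/5120 ≈ -0.00019531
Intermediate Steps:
l(E, I) = 16 (l(E, I) = 4² = 16)
u = -5120 (u = 16*(-320) = -5120)
1/u = 1/(-5120) = -1/5120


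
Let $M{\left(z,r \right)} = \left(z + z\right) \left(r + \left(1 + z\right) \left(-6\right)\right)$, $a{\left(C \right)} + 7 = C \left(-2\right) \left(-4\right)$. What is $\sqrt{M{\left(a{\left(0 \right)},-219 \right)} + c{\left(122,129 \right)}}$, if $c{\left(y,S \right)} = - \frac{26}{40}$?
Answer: $\frac{\sqrt{256135}}{10} \approx 50.61$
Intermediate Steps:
$c{\left(y,S \right)} = - \frac{13}{20}$ ($c{\left(y,S \right)} = \left(-26\right) \frac{1}{40} = - \frac{13}{20}$)
$a{\left(C \right)} = -7 + 8 C$ ($a{\left(C \right)} = -7 + C \left(-2\right) \left(-4\right) = -7 + - 2 C \left(-4\right) = -7 + 8 C$)
$M{\left(z,r \right)} = 2 z \left(-6 + r - 6 z\right)$ ($M{\left(z,r \right)} = 2 z \left(r - \left(6 + 6 z\right)\right) = 2 z \left(-6 + r - 6 z\right)$)
$\sqrt{M{\left(a{\left(0 \right)},-219 \right)} + c{\left(122,129 \right)}} = \sqrt{2 \left(-7 + 8 \cdot 0\right) \left(-6 - 219 - 6 \left(-7 + 8 \cdot 0\right)\right) - \frac{13}{20}} = \sqrt{2 \left(-7 + 0\right) \left(-6 - 219 - 6 \left(-7 + 0\right)\right) - \frac{13}{20}} = \sqrt{2 \left(-7\right) \left(-6 - 219 - -42\right) - \frac{13}{20}} = \sqrt{2 \left(-7\right) \left(-6 - 219 + 42\right) - \frac{13}{20}} = \sqrt{2 \left(-7\right) \left(-183\right) - \frac{13}{20}} = \sqrt{2562 - \frac{13}{20}} = \sqrt{\frac{51227}{20}} = \frac{\sqrt{256135}}{10}$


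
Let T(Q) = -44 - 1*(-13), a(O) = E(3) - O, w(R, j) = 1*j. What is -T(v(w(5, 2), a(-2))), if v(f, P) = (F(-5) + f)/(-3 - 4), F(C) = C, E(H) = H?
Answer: 31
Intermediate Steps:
w(R, j) = j
a(O) = 3 - O
v(f, P) = 5/7 - f/7 (v(f, P) = (-5 + f)/(-3 - 4) = (-5 + f)/(-7) = (-5 + f)*(-⅐) = 5/7 - f/7)
T(Q) = -31 (T(Q) = -44 + 13 = -31)
-T(v(w(5, 2), a(-2))) = -1*(-31) = 31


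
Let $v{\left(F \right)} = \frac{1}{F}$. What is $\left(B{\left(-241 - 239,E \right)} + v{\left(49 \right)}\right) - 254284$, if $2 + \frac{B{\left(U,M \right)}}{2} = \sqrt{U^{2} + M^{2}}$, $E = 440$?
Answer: $- \frac{12460111}{49} + 80 \sqrt{265} \approx -2.5299 \cdot 10^{5}$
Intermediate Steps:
$B{\left(U,M \right)} = -4 + 2 \sqrt{M^{2} + U^{2}}$ ($B{\left(U,M \right)} = -4 + 2 \sqrt{U^{2} + M^{2}} = -4 + 2 \sqrt{M^{2} + U^{2}}$)
$\left(B{\left(-241 - 239,E \right)} + v{\left(49 \right)}\right) - 254284 = \left(\left(-4 + 2 \sqrt{440^{2} + \left(-241 - 239\right)^{2}}\right) + \frac{1}{49}\right) - 254284 = \left(\left(-4 + 2 \sqrt{193600 + \left(-480\right)^{2}}\right) + \frac{1}{49}\right) - 254284 = \left(\left(-4 + 2 \sqrt{193600 + 230400}\right) + \frac{1}{49}\right) - 254284 = \left(\left(-4 + 2 \sqrt{424000}\right) + \frac{1}{49}\right) - 254284 = \left(\left(-4 + 2 \cdot 40 \sqrt{265}\right) + \frac{1}{49}\right) - 254284 = \left(\left(-4 + 80 \sqrt{265}\right) + \frac{1}{49}\right) - 254284 = \left(- \frac{195}{49} + 80 \sqrt{265}\right) - 254284 = - \frac{12460111}{49} + 80 \sqrt{265}$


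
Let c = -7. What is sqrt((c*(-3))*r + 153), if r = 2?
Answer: sqrt(195) ≈ 13.964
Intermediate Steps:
sqrt((c*(-3))*r + 153) = sqrt(-7*(-3)*2 + 153) = sqrt(21*2 + 153) = sqrt(42 + 153) = sqrt(195)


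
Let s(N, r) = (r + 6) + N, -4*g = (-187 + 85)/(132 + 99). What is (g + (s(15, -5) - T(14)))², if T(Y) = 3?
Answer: 4076361/23716 ≈ 171.88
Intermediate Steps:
g = 17/154 (g = -(-187 + 85)/(4*(132 + 99)) = -(-51)/(2*231) = -¼*(-34/77) = 17/154 ≈ 0.11039)
s(N, r) = 6 + N + r (s(N, r) = (6 + r) + N = 6 + N + r)
(g + (s(15, -5) - T(14)))² = (17/154 + ((6 + 15 - 5) - 1*3))² = (17/154 + (16 - 3))² = (17/154 + 13)² = (2019/154)² = 4076361/23716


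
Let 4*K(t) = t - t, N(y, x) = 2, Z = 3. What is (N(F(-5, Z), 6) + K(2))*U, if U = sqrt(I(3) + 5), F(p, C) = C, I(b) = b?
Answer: 4*sqrt(2) ≈ 5.6569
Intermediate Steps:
K(t) = 0 (K(t) = (t - t)/4 = (1/4)*0 = 0)
U = 2*sqrt(2) (U = sqrt(3 + 5) = sqrt(8) = 2*sqrt(2) ≈ 2.8284)
(N(F(-5, Z), 6) + K(2))*U = (2 + 0)*(2*sqrt(2)) = 2*(2*sqrt(2)) = 4*sqrt(2)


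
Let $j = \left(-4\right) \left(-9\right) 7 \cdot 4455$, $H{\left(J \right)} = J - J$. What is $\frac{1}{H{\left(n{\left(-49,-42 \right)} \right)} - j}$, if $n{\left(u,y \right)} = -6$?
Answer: $- \frac{1}{1122660} \approx -8.9074 \cdot 10^{-7}$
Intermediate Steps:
$H{\left(J \right)} = 0$
$j = 1122660$ ($j = 36 \cdot 7 \cdot 4455 = 252 \cdot 4455 = 1122660$)
$\frac{1}{H{\left(n{\left(-49,-42 \right)} \right)} - j} = \frac{1}{0 - 1122660} = \frac{1}{-1122660} = - \frac{1}{1122660}$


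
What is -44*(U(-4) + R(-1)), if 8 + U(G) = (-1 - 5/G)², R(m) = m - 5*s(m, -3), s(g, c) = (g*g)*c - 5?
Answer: -5467/4 ≈ -1366.8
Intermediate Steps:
s(g, c) = -5 + c*g² (s(g, c) = g²*c - 5 = c*g² - 5 = -5 + c*g²)
R(m) = 25 + m + 15*m² (R(m) = m - 5*(-5 - 3*m²) = m + (25 + 15*m²) = 25 + m + 15*m²)
U(G) = -8 + (-1 - 5/G)²
-44*(U(-4) + R(-1)) = -44*((-8 + (5 - 4)²/(-4)²) + (25 - 1 + 15*(-1)²)) = -44*((-8 + (1/16)*1²) + (25 - 1 + 15*1)) = -44*((-8 + (1/16)*1) + (25 - 1 + 15)) = -44*((-8 + 1/16) + 39) = -44*(-127/16 + 39) = -44*497/16 = -5467/4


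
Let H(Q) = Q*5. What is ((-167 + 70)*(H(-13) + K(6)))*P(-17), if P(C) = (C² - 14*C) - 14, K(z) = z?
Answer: 2935899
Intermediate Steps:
H(Q) = 5*Q
P(C) = -14 + C² - 14*C
((-167 + 70)*(H(-13) + K(6)))*P(-17) = ((-167 + 70)*(5*(-13) + 6))*(-14 + (-17)² - 14*(-17)) = (-97*(-65 + 6))*(-14 + 289 + 238) = -97*(-59)*513 = 5723*513 = 2935899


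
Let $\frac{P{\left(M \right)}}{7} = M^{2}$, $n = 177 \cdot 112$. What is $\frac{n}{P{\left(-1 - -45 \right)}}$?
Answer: $\frac{177}{121} \approx 1.4628$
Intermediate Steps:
$n = 19824$
$P{\left(M \right)} = 7 M^{2}$
$\frac{n}{P{\left(-1 - -45 \right)}} = \frac{19824}{7 \left(-1 - -45\right)^{2}} = \frac{19824}{7 \left(-1 + 45\right)^{2}} = \frac{19824}{7 \cdot 44^{2}} = \frac{19824}{7 \cdot 1936} = \frac{19824}{13552} = 19824 \cdot \frac{1}{13552} = \frac{177}{121}$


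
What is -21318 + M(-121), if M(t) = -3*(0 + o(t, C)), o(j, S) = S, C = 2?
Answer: -21324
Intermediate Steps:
M(t) = -6 (M(t) = -3*(0 + 2) = -3*2 = -6)
-21318 + M(-121) = -21318 - 6 = -21324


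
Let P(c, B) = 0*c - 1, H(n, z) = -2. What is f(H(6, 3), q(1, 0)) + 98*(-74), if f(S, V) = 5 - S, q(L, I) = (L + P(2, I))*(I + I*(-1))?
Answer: -7245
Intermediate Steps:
P(c, B) = -1 (P(c, B) = 0 - 1 = -1)
q(L, I) = 0 (q(L, I) = (L - 1)*(I + I*(-1)) = (-1 + L)*(I - I) = (-1 + L)*0 = 0)
f(H(6, 3), q(1, 0)) + 98*(-74) = (5 - 1*(-2)) + 98*(-74) = (5 + 2) - 7252 = 7 - 7252 = -7245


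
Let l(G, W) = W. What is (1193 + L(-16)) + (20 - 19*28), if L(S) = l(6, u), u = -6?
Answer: 675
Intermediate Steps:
L(S) = -6
(1193 + L(-16)) + (20 - 19*28) = (1193 - 6) + (20 - 19*28) = 1187 + (20 - 532) = 1187 - 512 = 675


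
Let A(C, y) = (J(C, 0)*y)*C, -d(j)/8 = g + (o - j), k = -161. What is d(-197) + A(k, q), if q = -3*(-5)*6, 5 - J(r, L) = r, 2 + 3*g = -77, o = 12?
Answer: -7220404/3 ≈ -2.4068e+6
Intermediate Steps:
g = -79/3 (g = -2/3 + (1/3)*(-77) = -2/3 - 77/3 = -79/3 ≈ -26.333)
d(j) = 344/3 + 8*j (d(j) = -8*(-79/3 + (12 - j)) = -8*(-43/3 - j) = 344/3 + 8*j)
J(r, L) = 5 - r
q = 90 (q = 15*6 = 90)
A(C, y) = C*y*(5 - C) (A(C, y) = ((5 - C)*y)*C = (y*(5 - C))*C = C*y*(5 - C))
d(-197) + A(k, q) = (344/3 + 8*(-197)) - 161*90*(5 - 1*(-161)) = (344/3 - 1576) - 161*90*(5 + 161) = -4384/3 - 161*90*166 = -4384/3 - 2405340 = -7220404/3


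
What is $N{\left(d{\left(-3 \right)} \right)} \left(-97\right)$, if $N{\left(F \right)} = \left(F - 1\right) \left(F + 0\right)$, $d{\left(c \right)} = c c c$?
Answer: $-73332$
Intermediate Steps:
$d{\left(c \right)} = c^{3}$ ($d{\left(c \right)} = c^{2} c = c^{3}$)
$N{\left(F \right)} = F \left(-1 + F\right)$ ($N{\left(F \right)} = \left(-1 + F\right) F = F \left(-1 + F\right)$)
$N{\left(d{\left(-3 \right)} \right)} \left(-97\right) = \left(-3\right)^{3} \left(-1 + \left(-3\right)^{3}\right) \left(-97\right) = - 27 \left(-1 - 27\right) \left(-97\right) = \left(-27\right) \left(-28\right) \left(-97\right) = 756 \left(-97\right) = -73332$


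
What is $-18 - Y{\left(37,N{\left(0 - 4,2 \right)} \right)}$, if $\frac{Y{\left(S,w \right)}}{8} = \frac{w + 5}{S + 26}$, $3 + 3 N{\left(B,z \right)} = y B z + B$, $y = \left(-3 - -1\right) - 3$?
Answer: $- \frac{1262}{63} \approx -20.032$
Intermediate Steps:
$y = -5$ ($y = \left(-3 + 1\right) - 3 = -2 - 3 = -5$)
$N{\left(B,z \right)} = -1 + \frac{B}{3} - \frac{5 B z}{3}$ ($N{\left(B,z \right)} = -1 + \frac{- 5 B z + B}{3} = -1 + \frac{B - 5 B z}{3} = -1 - \left(- \frac{B}{3} + \frac{5 B z}{3}\right) = -1 + \frac{B}{3} - \frac{5 B z}{3}$)
$Y{\left(S,w \right)} = \frac{8 \left(5 + w\right)}{26 + S}$ ($Y{\left(S,w \right)} = 8 \frac{w + 5}{S + 26} = 8 \frac{5 + w}{26 + S} = \frac{8 \left(5 + w\right)}{26 + S}$)
$-18 - Y{\left(37,N{\left(0 - 4,2 \right)} \right)} = -18 - \frac{8 \left(5 - \left(1 - \frac{0 - 4}{3} + \frac{5}{3} \left(0 - 4\right) 2\right)\right)}{26 + 37} = -18 - \frac{8 \left(5 - \left(\frac{7}{3} - \frac{40}{3}\right)\right)}{63} = -18 - 8 \cdot \frac{1}{63} \left(5 - -11\right) = -18 - 8 \cdot \frac{1}{63} \left(5 + 11\right) = -18 - 8 \cdot \frac{1}{63} \cdot 16 = -18 - \frac{128}{63} = - \frac{1262}{63}$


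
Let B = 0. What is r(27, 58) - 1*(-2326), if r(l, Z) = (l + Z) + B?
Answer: 2411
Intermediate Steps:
r(l, Z) = Z + l (r(l, Z) = (l + Z) + 0 = (Z + l) + 0 = Z + l)
r(27, 58) - 1*(-2326) = (58 + 27) - 1*(-2326) = 85 + 2326 = 2411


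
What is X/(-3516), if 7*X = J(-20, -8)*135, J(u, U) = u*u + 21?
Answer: -18945/8204 ≈ -2.3092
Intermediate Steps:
J(u, U) = 21 + u² (J(u, U) = u² + 21 = 21 + u²)
X = 56835/7 (X = ((21 + (-20)²)*135)/7 = ((21 + 400)*135)/7 = (421*135)/7 = (⅐)*56835 = 56835/7 ≈ 8119.3)
X/(-3516) = (56835/7)/(-3516) = (56835/7)*(-1/3516) = -18945/8204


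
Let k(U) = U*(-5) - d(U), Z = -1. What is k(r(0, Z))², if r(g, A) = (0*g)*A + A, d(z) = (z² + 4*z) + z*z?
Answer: 49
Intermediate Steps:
d(z) = 2*z² + 4*z (d(z) = (z² + 4*z) + z² = 2*z² + 4*z)
r(g, A) = A (r(g, A) = 0*A + A = 0 + A = A)
k(U) = -5*U - 2*U*(2 + U) (k(U) = U*(-5) - 2*U*(2 + U) = -5*U - 2*U*(2 + U))
k(r(0, Z))² = (-(-9 - 2*(-1)))² = (-(-9 + 2))² = (-1*(-7))² = 7² = 49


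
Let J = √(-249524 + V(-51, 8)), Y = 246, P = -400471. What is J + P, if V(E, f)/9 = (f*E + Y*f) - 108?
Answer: -400471 + 2*I*√59114 ≈ -4.0047e+5 + 486.27*I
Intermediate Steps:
V(E, f) = -972 + 2214*f + 9*E*f (V(E, f) = 9*((f*E + 246*f) - 108) = 9*((E*f + 246*f) - 108) = 9*((246*f + E*f) - 108) = 9*(-108 + 246*f + E*f) = -972 + 2214*f + 9*E*f)
J = 2*I*√59114 (J = √(-249524 + (-972 + 2214*8 + 9*(-51)*8)) = √(-249524 + (-972 + 17712 - 3672)) = √(-249524 + 13068) = √(-236456) = 2*I*√59114 ≈ 486.27*I)
J + P = 2*I*√59114 - 400471 = -400471 + 2*I*√59114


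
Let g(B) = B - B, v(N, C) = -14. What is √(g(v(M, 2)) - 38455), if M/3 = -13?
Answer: I*√38455 ≈ 196.1*I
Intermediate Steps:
M = -39 (M = 3*(-13) = -39)
g(B) = 0
√(g(v(M, 2)) - 38455) = √(0 - 38455) = √(-38455) = I*√38455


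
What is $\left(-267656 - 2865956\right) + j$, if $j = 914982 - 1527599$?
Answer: $-3746229$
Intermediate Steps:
$j = -612617$
$\left(-267656 - 2865956\right) + j = \left(-267656 - 2865956\right) - 612617 = -3133612 - 612617 = -3746229$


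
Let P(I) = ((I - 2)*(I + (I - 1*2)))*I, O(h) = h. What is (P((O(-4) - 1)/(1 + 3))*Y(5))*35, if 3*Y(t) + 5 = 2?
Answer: 20475/32 ≈ 639.84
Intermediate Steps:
Y(t) = -1 (Y(t) = -5/3 + (1/3)*2 = -5/3 + 2/3 = -1)
P(I) = I*(-2 + I)*(-2 + 2*I) (P(I) = ((-2 + I)*(I + (I - 2)))*I = ((-2 + I)*(I + (-2 + I)))*I = ((-2 + I)*(-2 + 2*I))*I = I*(-2 + I)*(-2 + 2*I))
(P((O(-4) - 1)/(1 + 3))*Y(5))*35 = ((2*((-4 - 1)/(1 + 3))*(2 + ((-4 - 1)/(1 + 3))**2 - 3*(-4 - 1)/(1 + 3)))*(-1))*35 = ((2*(-5/4)*(2 + (-5/4)**2 - (-15)/4))*(-1))*35 = ((2*(-5*1/4)*(2 + (-5*1/4)**2 - (-15)/4))*(-1))*35 = ((2*(-5/4)*(2 + (-5/4)**2 - 3*(-5/4)))*(-1))*35 = ((2*(-5/4)*(2 + 25/16 + 15/4))*(-1))*35 = ((2*(-5/4)*(117/16))*(-1))*35 = -585/32*(-1)*35 = (585/32)*35 = 20475/32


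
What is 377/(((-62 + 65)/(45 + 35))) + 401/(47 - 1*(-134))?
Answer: 5460163/543 ≈ 10056.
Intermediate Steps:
377/(((-62 + 65)/(45 + 35))) + 401/(47 - 1*(-134)) = 377/((3/80)) + 401/(47 + 134) = 377/((3*(1/80))) + 401/181 = 377/(3/80) + 401*(1/181) = 377*(80/3) + 401/181 = 30160/3 + 401/181 = 5460163/543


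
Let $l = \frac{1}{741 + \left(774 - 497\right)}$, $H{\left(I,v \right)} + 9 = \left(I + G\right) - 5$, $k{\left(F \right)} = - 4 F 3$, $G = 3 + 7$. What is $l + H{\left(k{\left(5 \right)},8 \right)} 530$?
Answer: $- \frac{34530559}{1018} \approx -33920.0$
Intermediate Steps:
$G = 10$
$k{\left(F \right)} = - 12 F$
$H{\left(I,v \right)} = -4 + I$ ($H{\left(I,v \right)} = -9 + \left(\left(I + 10\right) - 5\right) = -9 + \left(\left(10 + I\right) - 5\right) = -9 + \left(5 + I\right) = -4 + I$)
$l = \frac{1}{1018}$ ($l = \frac{1}{741 + 277} = \frac{1}{1018} \approx 0.00098232$)
$l + H{\left(k{\left(5 \right)},8 \right)} 530 = \frac{1}{1018} + \left(-4 - 60\right) 530 = \frac{1}{1018} - 33920 = - \frac{34530559}{1018}$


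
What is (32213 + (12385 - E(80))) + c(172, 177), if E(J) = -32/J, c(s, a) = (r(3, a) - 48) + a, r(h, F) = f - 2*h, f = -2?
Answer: 223597/5 ≈ 44719.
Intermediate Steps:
r(h, F) = -2 - 2*h
c(s, a) = -56 + a (c(s, a) = ((-2 - 2*3) - 48) + a = ((-2 - 6) - 48) + a = (-8 - 48) + a = -56 + a)
(32213 + (12385 - E(80))) + c(172, 177) = (32213 + (12385 - (-32)/80)) + (-56 + 177) = (32213 + (12385 - (-32)/80)) + 121 = (32213 + (12385 - 1*(-⅖))) + 121 = (32213 + (12385 + ⅖)) + 121 = (32213 + 61927/5) + 121 = 222992/5 + 121 = 223597/5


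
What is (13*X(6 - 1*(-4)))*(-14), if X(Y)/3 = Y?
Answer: -5460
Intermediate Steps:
X(Y) = 3*Y
(13*X(6 - 1*(-4)))*(-14) = (13*(3*(6 - 1*(-4))))*(-14) = (13*(3*(6 + 4)))*(-14) = (13*(3*10))*(-14) = (13*30)*(-14) = 390*(-14) = -5460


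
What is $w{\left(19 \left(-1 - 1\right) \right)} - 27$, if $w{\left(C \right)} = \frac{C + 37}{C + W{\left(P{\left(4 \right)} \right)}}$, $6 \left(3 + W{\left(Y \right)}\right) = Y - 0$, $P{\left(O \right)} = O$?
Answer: $- \frac{3264}{121} \approx -26.975$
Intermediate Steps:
$W{\left(Y \right)} = -3 + \frac{Y}{6}$ ($W{\left(Y \right)} = -3 + \frac{Y - 0}{6} = -3 + \frac{Y + 0}{6} = -3 + \frac{Y}{6}$)
$w{\left(C \right)} = \frac{37 + C}{- \frac{7}{3} + C}$ ($w{\left(C \right)} = \frac{C + 37}{C + \left(-3 + \frac{1}{6} \cdot 4\right)} = \frac{37 + C}{C + \left(-3 + \frac{2}{3}\right)} = \frac{37 + C}{C - \frac{7}{3}} = \frac{37 + C}{- \frac{7}{3} + C}$)
$w{\left(19 \left(-1 - 1\right) \right)} - 27 = \frac{3 \left(37 + 19 \left(-1 - 1\right)\right)}{-7 + 3 \cdot 19 \left(-1 - 1\right)} - 27 = \frac{3 \left(37 + 19 \left(-2\right)\right)}{-7 + 3 \cdot 19 \left(-2\right)} - 27 = \frac{3 \left(37 - 38\right)}{-7 + 3 \left(-38\right)} - 27 = 3 \frac{1}{-7 - 114} \left(-1\right) - 27 = 3 \frac{1}{-121} \left(-1\right) - 27 = 3 \left(- \frac{1}{121}\right) \left(-1\right) - 27 = \frac{3}{121} - 27 = - \frac{3264}{121}$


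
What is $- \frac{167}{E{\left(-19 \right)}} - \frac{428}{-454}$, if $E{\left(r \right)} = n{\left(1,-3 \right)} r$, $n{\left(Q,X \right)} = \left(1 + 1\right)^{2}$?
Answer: $\frac{54173}{17252} \approx 3.1401$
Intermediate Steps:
$n{\left(Q,X \right)} = 4$ ($n{\left(Q,X \right)} = 2^{2} = 4$)
$E{\left(r \right)} = 4 r$
$- \frac{167}{E{\left(-19 \right)}} - \frac{428}{-454} = - \frac{167}{4 \left(-19\right)} - \frac{428}{-454} = - \frac{167}{-76} - - \frac{214}{227} = \left(-167\right) \left(- \frac{1}{76}\right) + \frac{214}{227} = \frac{167}{76} + \frac{214}{227} = \frac{54173}{17252}$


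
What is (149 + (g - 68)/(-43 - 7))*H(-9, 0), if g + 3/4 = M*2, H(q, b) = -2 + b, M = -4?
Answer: -30107/100 ≈ -301.07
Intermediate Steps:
g = -35/4 (g = -3/4 - 4*2 = -3/4 - 8 = -35/4 ≈ -8.7500)
(149 + (g - 68)/(-43 - 7))*H(-9, 0) = (149 + (-35/4 - 68)/(-43 - 7))*(-2 + 0) = (149 - 307/4/(-50))*(-2) = (149 - 307/4*(-1/50))*(-2) = (149 + 307/200)*(-2) = (30107/200)*(-2) = -30107/100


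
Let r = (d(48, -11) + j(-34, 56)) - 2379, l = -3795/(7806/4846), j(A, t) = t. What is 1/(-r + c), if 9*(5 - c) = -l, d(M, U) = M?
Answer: 11709/23631425 ≈ 0.00049548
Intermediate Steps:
l = -3065095/1301 (l = -3795/(7806*(1/4846)) = -3795/3903/2423 = -3795*2423/3903 = -3065095/1301 ≈ -2356.0)
c = -3006550/11709 (c = 5 - (-1)*(-3065095)/(9*1301) = 5 - ⅑*3065095/1301 = 5 - 3065095/11709 = -3006550/11709 ≈ -256.77)
r = -2275 (r = (48 + 56) - 2379 = 104 - 2379 = -2275)
1/(-r + c) = 1/(-1*(-2275) - 3006550/11709) = 1/(2275 - 3006550/11709) = 1/(23631425/11709) = 11709/23631425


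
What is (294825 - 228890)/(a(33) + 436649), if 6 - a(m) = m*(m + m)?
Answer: 65935/434477 ≈ 0.15176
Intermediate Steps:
a(m) = 6 - 2*m² (a(m) = 6 - m*(m + m) = 6 - m*2*m = 6 - 2*m²)
(294825 - 228890)/(a(33) + 436649) = (294825 - 228890)/((6 - 2*33²) + 436649) = 65935/((6 - 2*1089) + 436649) = 65935/((6 - 2178) + 436649) = 65935/(-2172 + 436649) = 65935/434477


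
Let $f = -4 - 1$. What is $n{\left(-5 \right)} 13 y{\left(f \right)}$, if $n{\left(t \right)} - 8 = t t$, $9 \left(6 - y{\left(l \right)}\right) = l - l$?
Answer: $2574$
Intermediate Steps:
$f = -5$
$y{\left(l \right)} = 6$ ($y{\left(l \right)} = 6 - \frac{l - l}{9} = 6 - 0 = 6 + 0 = 6$)
$n{\left(t \right)} = 8 + t^{2}$ ($n{\left(t \right)} = 8 + t t = 8 + t^{2}$)
$n{\left(-5 \right)} 13 y{\left(f \right)} = \left(8 + \left(-5\right)^{2}\right) 13 \cdot 6 = \left(8 + 25\right) 13 \cdot 6 = 33 \cdot 13 \cdot 6 = 429 \cdot 6 = 2574$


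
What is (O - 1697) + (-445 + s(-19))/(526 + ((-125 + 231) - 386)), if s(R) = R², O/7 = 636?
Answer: 112941/41 ≈ 2754.7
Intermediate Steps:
O = 4452 (O = 7*636 = 4452)
(O - 1697) + (-445 + s(-19))/(526 + ((-125 + 231) - 386)) = (4452 - 1697) + (-445 + (-19)²)/(526 + ((-125 + 231) - 386)) = 2755 + (-445 + 361)/(526 + (106 - 386)) = 2755 - 84/(526 - 280) = 2755 - 84/246 = 2755 - 84*1/246 = 2755 - 14/41 = 112941/41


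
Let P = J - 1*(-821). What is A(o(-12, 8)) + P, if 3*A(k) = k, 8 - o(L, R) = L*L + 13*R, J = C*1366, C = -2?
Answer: -1991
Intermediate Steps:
J = -2732 (J = -2*1366 = -2732)
o(L, R) = 8 - L**2 - 13*R (o(L, R) = 8 - (L*L + 13*R) = 8 - (L**2 + 13*R) = 8 + (-L**2 - 13*R) = 8 - L**2 - 13*R)
A(k) = k/3
P = -1911 (P = -2732 - 1*(-821) = -2732 + 821 = -1911)
A(o(-12, 8)) + P = (8 - 1*(-12)**2 - 13*8)/3 - 1911 = (8 - 1*144 - 104)/3 - 1911 = (8 - 144 - 104)/3 - 1911 = (1/3)*(-240) - 1911 = -80 - 1911 = -1991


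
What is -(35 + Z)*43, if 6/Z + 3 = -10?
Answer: -19307/13 ≈ -1485.2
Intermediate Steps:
Z = -6/13 (Z = 6/(-3 - 10) = 6/(-13) = 6*(-1/13) = -6/13 ≈ -0.46154)
-(35 + Z)*43 = -(35 - 6/13)*43 = -449*43/13 = -1*19307/13 = -19307/13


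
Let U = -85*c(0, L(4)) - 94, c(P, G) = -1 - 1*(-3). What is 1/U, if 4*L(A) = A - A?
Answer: -1/264 ≈ -0.0037879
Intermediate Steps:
L(A) = 0 (L(A) = (A - A)/4 = (¼)*0 = 0)
c(P, G) = 2 (c(P, G) = -1 + 3 = 2)
U = -264 (U = -85*2 - 94 = -170 - 94 = -264)
1/U = 1/(-264) = -1/264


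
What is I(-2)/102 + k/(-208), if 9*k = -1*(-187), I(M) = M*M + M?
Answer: -2555/31824 ≈ -0.080285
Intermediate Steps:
I(M) = M + M² (I(M) = M² + M = M + M²)
k = 187/9 (k = (-1*(-187))/9 = (⅑)*187 = 187/9 ≈ 20.778)
I(-2)/102 + k/(-208) = -2*(1 - 2)/102 + (187/9)/(-208) = -2*(-1)*(1/102) + (187/9)*(-1/208) = 2*(1/102) - 187/1872 = 1/51 - 187/1872 = -2555/31824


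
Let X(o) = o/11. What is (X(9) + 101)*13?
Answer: 14560/11 ≈ 1323.6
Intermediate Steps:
X(o) = o/11 (X(o) = o*(1/11) = o/11)
(X(9) + 101)*13 = ((1/11)*9 + 101)*13 = (9/11 + 101)*13 = (1120/11)*13 = 14560/11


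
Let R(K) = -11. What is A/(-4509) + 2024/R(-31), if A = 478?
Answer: -830134/4509 ≈ -184.11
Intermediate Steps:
A/(-4509) + 2024/R(-31) = 478/(-4509) + 2024/(-11) = 478*(-1/4509) + 2024*(-1/11) = -478/4509 - 184 = -830134/4509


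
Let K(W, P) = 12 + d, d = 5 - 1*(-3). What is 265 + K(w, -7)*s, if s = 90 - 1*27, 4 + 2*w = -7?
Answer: 1525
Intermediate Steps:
w = -11/2 (w = -2 + (1/2)*(-7) = -2 - 7/2 = -11/2 ≈ -5.5000)
d = 8 (d = 5 + 3 = 8)
s = 63 (s = 90 - 27 = 63)
K(W, P) = 20 (K(W, P) = 12 + 8 = 20)
265 + K(w, -7)*s = 265 + 20*63 = 265 + 1260 = 1525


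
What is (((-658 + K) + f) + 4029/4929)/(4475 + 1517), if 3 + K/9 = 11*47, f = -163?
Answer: 3126479/4922428 ≈ 0.63515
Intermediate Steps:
K = 4626 (K = -27 + 9*(11*47) = -27 + 9*517 = -27 + 4653 = 4626)
(((-658 + K) + f) + 4029/4929)/(4475 + 1517) = (((-658 + 4626) - 163) + 4029/4929)/(4475 + 1517) = ((3968 - 163) + 4029*(1/4929))/5992 = (3805 + 1343/1643)*(1/5992) = (6252958/1643)*(1/5992) = 3126479/4922428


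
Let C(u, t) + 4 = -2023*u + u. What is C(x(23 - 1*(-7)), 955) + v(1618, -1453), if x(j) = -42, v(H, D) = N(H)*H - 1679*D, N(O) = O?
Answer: 5142431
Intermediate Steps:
v(H, D) = H² - 1679*D (v(H, D) = H*H - 1679*D = H² - 1679*D)
C(u, t) = -4 - 2022*u (C(u, t) = -4 + (-2023*u + u) = -4 - 2022*u)
C(x(23 - 1*(-7)), 955) + v(1618, -1453) = (-4 - 2022*(-42)) + (1618² - 1679*(-1453)) = (-4 + 84924) + (2617924 + 2439587) = 84920 + 5057511 = 5142431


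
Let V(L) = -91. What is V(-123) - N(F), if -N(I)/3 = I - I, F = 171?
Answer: -91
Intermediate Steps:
N(I) = 0 (N(I) = -3*(I - I) = -3*0 = 0)
V(-123) - N(F) = -91 - 1*0 = -91 + 0 = -91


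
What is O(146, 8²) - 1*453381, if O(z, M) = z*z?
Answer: -432065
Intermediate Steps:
O(z, M) = z²
O(146, 8²) - 1*453381 = 146² - 1*453381 = 21316 - 453381 = -432065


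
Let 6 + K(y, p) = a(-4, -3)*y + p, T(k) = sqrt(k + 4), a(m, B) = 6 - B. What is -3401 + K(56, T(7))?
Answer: -2903 + sqrt(11) ≈ -2899.7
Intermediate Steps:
T(k) = sqrt(4 + k)
K(y, p) = -6 + p + 9*y (K(y, p) = -6 + ((6 - 1*(-3))*y + p) = -6 + ((6 + 3)*y + p) = -6 + (9*y + p) = -6 + (p + 9*y) = -6 + p + 9*y)
-3401 + K(56, T(7)) = -3401 + (-6 + sqrt(4 + 7) + 9*56) = -3401 + (-6 + sqrt(11) + 504) = -3401 + (498 + sqrt(11)) = -2903 + sqrt(11)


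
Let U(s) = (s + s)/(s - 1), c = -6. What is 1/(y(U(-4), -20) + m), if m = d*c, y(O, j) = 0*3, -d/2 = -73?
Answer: -1/876 ≈ -0.0011416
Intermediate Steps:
d = 146 (d = -2*(-73) = 146)
U(s) = 2*s/(-1 + s) (U(s) = (2*s)/(-1 + s) = 2*s/(-1 + s))
y(O, j) = 0
m = -876 (m = 146*(-6) = -876)
1/(y(U(-4), -20) + m) = 1/(0 - 876) = 1/(-876) = -1/876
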